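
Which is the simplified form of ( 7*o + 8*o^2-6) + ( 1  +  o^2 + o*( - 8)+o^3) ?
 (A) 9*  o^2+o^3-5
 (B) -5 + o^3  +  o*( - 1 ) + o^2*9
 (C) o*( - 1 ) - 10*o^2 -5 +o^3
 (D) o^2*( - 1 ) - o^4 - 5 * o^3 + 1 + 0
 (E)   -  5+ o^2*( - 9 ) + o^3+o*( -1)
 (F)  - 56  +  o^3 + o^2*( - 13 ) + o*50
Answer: B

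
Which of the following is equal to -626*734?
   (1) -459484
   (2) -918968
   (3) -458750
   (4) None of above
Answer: 1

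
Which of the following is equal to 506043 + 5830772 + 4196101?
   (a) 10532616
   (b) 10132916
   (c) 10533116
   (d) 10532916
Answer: d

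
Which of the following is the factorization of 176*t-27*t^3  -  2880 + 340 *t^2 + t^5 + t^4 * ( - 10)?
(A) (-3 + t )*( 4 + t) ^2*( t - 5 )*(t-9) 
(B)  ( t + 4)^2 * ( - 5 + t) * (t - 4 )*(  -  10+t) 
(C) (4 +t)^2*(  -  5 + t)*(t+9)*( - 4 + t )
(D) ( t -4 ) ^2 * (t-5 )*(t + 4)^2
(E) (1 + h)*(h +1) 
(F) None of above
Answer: F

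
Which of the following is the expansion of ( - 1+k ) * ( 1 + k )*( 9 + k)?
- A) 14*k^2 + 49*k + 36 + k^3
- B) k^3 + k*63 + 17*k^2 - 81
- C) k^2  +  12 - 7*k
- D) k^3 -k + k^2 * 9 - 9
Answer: D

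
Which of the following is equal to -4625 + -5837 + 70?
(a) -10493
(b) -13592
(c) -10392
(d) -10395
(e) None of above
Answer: c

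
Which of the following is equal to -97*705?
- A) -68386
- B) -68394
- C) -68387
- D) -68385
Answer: D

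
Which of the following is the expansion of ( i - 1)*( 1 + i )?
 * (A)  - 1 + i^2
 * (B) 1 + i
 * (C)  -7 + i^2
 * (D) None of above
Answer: A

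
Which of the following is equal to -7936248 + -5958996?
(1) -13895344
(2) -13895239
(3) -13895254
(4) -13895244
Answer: 4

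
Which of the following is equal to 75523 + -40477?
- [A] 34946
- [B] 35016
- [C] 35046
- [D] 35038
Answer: C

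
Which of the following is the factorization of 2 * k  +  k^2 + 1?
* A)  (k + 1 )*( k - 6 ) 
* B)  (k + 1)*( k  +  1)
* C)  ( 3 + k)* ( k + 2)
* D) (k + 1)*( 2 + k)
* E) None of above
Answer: B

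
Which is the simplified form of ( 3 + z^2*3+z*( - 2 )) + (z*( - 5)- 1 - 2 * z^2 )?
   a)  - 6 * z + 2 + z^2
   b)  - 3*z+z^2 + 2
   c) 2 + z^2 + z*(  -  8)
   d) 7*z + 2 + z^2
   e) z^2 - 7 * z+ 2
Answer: e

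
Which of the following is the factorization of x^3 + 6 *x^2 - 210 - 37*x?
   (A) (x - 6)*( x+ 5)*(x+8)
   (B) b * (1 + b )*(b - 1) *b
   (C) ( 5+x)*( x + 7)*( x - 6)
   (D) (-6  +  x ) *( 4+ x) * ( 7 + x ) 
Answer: C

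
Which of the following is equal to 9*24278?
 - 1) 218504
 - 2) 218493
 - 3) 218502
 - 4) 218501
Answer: 3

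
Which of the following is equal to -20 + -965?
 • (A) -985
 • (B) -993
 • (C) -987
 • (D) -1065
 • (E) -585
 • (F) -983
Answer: A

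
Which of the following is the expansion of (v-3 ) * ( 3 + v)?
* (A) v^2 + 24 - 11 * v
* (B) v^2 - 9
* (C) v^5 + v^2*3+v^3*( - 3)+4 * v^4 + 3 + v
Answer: B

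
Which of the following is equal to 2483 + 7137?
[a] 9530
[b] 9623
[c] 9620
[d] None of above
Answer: c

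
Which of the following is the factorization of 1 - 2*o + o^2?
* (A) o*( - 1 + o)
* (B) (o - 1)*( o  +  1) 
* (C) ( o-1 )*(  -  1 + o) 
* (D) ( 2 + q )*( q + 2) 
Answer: C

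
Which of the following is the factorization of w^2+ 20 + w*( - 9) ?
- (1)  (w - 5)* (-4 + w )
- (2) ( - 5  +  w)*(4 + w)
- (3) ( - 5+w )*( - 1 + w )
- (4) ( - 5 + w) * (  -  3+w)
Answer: 1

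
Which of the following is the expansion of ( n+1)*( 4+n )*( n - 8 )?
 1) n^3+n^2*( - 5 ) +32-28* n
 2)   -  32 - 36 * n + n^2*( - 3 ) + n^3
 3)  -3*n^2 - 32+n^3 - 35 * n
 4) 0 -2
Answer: 2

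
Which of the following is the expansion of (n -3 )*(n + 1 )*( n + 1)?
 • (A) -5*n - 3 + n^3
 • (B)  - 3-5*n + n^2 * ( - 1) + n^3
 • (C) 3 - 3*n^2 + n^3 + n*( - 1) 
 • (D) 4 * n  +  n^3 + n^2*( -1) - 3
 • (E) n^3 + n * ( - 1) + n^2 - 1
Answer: B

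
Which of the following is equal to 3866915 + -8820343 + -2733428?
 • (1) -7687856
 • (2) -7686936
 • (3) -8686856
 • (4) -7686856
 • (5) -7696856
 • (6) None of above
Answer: 4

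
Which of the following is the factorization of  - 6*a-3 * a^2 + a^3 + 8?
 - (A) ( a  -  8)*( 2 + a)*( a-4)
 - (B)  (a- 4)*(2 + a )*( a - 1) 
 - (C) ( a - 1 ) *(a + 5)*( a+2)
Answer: B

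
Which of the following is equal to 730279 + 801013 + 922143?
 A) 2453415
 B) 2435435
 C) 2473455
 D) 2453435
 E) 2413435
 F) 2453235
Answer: D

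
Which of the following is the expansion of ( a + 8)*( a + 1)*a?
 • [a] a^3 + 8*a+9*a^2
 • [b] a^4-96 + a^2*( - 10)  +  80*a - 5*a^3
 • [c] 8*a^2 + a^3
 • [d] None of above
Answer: a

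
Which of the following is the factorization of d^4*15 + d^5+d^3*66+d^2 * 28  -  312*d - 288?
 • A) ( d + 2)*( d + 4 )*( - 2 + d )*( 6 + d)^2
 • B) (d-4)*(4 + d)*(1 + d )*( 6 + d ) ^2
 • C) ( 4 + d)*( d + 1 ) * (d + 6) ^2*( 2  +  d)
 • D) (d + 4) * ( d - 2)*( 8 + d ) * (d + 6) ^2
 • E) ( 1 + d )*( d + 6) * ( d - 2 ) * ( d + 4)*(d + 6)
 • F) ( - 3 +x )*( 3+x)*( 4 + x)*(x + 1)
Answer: E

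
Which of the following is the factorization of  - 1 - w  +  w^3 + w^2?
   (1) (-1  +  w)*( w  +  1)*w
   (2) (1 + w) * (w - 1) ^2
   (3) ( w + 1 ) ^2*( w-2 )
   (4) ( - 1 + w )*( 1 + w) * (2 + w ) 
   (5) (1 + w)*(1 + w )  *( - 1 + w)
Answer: 5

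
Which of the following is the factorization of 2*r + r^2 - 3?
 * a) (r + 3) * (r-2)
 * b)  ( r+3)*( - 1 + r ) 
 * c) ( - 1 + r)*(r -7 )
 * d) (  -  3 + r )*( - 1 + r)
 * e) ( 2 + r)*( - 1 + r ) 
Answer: b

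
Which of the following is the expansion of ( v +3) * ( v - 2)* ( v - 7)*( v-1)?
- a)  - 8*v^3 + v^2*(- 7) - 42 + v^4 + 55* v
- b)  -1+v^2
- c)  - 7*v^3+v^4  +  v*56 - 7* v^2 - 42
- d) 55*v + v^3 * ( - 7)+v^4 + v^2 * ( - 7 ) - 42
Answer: d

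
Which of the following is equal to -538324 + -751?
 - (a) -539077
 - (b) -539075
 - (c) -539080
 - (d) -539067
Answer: b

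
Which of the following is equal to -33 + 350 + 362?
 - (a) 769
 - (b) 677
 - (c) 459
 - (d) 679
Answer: d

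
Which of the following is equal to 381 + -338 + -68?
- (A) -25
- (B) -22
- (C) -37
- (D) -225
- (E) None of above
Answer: A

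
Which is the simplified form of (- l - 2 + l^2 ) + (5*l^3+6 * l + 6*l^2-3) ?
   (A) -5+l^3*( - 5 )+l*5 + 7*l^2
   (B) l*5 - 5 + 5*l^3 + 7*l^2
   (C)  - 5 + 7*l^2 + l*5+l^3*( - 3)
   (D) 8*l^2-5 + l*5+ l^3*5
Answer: B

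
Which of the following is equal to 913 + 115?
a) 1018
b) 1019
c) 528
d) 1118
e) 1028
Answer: e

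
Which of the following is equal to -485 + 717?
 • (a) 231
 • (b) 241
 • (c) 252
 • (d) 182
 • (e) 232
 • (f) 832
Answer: e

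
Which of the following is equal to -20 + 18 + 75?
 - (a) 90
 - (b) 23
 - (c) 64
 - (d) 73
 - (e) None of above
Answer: d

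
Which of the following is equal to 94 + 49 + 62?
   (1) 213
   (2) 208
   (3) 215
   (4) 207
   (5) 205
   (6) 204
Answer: 5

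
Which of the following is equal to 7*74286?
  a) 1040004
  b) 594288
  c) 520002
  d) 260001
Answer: c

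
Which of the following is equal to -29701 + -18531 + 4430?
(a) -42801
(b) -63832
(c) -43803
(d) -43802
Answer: d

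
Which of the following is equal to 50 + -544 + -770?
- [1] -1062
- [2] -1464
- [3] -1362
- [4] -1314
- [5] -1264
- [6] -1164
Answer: 5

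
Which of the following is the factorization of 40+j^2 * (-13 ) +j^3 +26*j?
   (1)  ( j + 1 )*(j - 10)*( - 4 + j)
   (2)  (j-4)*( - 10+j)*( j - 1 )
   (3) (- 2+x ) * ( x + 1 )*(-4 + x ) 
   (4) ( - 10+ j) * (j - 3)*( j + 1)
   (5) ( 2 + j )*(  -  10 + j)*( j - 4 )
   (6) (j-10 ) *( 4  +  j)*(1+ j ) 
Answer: 1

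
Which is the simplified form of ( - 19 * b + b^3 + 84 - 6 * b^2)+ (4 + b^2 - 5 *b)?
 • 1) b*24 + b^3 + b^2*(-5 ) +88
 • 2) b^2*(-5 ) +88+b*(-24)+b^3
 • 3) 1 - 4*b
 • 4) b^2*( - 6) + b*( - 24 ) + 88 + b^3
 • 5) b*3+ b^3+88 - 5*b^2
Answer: 2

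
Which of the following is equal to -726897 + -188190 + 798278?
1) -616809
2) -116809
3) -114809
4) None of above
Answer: 2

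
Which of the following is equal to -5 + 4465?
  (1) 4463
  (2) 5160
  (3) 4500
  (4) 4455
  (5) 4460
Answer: 5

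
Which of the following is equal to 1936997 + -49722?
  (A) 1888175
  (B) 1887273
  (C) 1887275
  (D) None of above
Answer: C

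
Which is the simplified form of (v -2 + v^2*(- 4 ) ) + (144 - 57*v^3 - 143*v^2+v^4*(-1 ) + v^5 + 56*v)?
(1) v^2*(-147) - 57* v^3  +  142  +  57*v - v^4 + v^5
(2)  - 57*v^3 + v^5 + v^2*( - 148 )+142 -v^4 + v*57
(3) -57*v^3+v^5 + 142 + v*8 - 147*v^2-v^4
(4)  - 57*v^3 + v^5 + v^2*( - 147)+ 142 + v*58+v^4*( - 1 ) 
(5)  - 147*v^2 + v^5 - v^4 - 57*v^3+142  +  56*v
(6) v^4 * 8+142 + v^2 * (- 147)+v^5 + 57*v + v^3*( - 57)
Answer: 1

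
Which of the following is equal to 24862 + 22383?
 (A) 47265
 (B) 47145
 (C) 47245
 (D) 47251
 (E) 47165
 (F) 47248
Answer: C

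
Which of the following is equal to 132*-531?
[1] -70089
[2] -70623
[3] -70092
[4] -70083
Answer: 3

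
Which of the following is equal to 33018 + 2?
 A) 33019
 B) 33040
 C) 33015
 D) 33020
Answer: D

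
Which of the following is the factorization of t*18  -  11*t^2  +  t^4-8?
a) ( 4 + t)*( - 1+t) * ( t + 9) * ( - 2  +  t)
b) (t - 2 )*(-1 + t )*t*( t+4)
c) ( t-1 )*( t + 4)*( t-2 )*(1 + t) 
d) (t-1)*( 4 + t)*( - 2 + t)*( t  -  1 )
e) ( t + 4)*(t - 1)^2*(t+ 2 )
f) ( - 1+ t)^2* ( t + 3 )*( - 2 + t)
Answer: d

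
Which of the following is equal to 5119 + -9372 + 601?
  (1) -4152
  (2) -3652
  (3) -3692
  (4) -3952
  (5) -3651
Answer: 2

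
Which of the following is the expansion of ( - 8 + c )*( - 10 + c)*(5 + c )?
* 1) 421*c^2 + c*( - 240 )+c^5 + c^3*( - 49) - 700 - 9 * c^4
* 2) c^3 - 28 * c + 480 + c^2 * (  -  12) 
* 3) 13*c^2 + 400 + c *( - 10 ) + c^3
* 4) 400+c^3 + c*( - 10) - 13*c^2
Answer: 4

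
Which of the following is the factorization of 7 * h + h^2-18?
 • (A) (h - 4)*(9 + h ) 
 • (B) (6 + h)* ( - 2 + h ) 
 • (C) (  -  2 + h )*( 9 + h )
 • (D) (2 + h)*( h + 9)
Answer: C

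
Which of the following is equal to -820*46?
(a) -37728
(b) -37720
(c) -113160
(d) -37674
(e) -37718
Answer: b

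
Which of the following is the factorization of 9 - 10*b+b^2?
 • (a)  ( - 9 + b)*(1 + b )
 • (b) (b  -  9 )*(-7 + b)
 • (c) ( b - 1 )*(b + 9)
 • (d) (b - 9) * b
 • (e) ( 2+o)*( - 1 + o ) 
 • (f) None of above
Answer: f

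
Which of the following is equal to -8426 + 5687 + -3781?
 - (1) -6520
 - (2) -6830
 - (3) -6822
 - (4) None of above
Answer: 1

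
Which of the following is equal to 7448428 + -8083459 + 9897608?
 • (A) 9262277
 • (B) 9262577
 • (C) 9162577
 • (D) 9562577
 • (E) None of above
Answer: B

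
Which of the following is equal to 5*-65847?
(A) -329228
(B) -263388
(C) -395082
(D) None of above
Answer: D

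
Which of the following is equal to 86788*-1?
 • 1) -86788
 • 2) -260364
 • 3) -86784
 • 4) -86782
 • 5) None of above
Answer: 1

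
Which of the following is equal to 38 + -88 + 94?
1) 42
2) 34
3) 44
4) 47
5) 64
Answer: 3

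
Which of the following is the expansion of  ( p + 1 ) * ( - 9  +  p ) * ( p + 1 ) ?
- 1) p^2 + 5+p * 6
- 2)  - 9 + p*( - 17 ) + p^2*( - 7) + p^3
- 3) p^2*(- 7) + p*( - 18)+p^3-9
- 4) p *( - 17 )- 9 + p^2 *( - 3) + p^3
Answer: 2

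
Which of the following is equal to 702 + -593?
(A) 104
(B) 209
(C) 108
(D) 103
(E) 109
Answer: E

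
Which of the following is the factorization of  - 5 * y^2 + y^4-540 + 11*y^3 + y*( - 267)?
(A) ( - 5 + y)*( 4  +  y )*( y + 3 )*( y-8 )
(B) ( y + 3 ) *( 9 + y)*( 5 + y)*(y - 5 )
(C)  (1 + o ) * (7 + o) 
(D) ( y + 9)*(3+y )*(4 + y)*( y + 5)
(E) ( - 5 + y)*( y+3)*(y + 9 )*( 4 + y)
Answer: E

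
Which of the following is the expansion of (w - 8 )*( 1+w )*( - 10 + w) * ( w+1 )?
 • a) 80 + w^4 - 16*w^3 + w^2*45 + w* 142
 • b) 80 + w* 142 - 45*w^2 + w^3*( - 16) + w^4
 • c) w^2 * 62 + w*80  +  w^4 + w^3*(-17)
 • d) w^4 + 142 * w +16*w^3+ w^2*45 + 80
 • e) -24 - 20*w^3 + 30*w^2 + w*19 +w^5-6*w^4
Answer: a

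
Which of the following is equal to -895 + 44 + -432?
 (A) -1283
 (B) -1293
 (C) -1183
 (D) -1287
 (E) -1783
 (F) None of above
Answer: A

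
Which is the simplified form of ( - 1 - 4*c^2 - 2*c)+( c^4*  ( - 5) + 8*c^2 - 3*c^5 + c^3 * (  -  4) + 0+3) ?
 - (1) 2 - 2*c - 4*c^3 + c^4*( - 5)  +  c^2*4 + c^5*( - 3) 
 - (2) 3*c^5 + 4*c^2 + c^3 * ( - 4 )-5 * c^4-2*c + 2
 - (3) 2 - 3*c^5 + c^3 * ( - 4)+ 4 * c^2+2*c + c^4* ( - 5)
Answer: 1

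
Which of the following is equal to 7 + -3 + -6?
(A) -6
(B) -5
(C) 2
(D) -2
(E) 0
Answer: D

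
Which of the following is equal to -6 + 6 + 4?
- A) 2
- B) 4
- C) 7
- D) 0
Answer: B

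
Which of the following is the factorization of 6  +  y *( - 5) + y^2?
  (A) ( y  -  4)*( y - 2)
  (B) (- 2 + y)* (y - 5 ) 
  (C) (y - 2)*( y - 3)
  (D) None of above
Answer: C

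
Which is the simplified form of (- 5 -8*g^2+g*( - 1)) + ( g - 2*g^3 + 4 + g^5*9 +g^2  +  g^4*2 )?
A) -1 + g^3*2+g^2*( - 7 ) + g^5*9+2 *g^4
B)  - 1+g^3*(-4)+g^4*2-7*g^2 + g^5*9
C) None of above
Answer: C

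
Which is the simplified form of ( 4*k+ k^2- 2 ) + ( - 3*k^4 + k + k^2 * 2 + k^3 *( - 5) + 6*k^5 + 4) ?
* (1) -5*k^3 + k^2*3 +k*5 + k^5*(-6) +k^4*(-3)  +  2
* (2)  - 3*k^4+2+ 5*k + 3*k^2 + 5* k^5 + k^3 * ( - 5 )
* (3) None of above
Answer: 3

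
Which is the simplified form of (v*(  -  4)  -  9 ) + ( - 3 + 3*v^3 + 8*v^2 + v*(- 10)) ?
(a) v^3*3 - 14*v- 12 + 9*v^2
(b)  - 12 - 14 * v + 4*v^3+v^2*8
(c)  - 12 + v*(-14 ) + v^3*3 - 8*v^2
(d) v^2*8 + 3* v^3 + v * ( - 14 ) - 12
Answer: d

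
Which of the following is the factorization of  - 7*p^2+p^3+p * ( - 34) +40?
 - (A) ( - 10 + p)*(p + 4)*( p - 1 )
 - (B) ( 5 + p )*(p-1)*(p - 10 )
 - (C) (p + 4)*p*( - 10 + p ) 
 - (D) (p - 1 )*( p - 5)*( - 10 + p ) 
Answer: A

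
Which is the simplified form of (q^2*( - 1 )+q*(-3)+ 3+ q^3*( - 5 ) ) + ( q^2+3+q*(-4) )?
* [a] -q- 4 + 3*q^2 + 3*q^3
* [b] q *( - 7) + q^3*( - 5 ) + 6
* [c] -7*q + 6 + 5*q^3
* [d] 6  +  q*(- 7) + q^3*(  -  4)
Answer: b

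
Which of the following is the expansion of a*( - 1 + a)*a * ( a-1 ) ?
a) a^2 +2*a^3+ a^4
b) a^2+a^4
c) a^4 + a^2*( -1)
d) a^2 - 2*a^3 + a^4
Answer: d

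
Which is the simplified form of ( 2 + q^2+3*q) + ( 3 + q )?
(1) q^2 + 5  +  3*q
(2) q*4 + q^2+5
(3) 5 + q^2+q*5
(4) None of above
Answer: 2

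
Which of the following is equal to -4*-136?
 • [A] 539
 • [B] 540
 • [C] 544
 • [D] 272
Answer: C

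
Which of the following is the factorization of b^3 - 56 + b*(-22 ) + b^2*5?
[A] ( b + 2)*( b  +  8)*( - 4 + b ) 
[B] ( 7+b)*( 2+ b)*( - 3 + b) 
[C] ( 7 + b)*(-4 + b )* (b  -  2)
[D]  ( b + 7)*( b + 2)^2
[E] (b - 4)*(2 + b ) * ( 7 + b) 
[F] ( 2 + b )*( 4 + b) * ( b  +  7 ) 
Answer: E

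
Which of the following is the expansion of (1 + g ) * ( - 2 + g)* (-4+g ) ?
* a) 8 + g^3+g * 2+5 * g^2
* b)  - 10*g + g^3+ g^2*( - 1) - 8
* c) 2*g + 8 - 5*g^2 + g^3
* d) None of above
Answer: c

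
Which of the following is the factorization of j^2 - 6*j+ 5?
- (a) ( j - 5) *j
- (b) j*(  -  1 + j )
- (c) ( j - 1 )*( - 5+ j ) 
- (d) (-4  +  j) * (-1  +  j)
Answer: c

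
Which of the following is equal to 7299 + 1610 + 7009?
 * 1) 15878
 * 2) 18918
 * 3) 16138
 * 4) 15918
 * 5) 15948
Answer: 4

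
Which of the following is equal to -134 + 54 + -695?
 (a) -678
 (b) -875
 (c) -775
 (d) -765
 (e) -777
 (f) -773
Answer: c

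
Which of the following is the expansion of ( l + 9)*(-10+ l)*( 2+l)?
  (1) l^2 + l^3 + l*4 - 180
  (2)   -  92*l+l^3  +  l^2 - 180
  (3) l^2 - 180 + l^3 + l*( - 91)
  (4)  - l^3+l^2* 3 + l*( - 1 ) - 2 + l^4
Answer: 2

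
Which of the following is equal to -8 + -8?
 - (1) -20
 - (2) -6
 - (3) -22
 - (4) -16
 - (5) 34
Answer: 4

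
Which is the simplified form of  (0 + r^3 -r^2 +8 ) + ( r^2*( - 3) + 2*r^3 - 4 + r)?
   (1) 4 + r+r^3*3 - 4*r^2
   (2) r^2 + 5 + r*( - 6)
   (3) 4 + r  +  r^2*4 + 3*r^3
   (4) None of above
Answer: 1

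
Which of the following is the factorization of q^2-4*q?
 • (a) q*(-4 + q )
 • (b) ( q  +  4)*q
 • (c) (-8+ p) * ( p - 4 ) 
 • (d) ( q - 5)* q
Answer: a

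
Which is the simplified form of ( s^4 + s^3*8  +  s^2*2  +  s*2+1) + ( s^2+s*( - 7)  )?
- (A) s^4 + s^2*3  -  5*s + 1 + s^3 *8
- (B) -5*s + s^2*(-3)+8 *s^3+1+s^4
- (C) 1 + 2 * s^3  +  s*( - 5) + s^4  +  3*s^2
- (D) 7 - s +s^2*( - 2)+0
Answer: A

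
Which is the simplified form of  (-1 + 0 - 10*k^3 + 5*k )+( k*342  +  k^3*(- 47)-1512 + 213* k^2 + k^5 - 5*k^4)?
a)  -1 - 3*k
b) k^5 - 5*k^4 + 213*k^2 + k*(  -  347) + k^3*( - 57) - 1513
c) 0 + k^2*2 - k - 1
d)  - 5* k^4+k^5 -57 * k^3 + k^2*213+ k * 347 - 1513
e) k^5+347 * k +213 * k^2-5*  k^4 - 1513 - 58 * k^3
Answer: d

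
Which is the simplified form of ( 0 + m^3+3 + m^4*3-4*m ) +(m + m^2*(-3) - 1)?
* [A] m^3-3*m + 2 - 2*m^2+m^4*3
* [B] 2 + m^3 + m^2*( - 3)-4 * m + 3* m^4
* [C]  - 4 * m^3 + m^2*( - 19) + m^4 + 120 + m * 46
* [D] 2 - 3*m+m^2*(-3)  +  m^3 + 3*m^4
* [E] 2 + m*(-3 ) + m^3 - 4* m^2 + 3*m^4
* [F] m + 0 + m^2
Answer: D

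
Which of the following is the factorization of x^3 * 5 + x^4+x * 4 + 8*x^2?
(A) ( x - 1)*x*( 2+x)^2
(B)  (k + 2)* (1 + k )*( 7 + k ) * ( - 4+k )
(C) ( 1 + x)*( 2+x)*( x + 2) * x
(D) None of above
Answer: C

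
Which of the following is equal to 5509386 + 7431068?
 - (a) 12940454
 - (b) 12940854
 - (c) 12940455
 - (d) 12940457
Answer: a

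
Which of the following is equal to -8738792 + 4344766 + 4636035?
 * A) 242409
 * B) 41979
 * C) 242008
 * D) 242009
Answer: D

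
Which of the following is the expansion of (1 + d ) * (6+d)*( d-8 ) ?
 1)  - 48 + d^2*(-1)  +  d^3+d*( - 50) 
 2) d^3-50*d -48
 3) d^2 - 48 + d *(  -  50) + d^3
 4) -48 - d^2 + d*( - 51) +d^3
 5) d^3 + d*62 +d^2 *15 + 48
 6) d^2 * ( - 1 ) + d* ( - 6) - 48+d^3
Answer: 1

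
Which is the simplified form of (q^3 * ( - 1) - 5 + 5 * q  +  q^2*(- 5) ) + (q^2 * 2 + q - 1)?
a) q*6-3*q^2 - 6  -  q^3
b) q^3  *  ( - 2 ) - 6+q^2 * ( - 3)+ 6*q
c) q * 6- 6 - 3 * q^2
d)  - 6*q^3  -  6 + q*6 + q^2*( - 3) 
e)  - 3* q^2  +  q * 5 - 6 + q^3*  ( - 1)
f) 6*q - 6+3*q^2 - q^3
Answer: a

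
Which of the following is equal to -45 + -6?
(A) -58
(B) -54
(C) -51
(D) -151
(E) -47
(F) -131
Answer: C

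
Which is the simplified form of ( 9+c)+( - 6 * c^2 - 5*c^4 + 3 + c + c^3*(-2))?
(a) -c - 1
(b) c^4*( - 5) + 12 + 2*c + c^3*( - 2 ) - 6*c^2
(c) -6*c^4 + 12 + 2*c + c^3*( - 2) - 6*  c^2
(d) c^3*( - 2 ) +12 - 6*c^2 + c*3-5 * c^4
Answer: b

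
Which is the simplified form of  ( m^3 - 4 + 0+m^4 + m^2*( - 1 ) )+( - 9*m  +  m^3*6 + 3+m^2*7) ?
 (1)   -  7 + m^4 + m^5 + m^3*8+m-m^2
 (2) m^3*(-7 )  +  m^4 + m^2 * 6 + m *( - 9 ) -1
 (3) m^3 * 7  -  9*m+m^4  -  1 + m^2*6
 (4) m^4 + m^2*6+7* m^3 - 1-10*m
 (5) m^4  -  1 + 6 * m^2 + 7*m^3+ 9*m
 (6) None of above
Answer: 3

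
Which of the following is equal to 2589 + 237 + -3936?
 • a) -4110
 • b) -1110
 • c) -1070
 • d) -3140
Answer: b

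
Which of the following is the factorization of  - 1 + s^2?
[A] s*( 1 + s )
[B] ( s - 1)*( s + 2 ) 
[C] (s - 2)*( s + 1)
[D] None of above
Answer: D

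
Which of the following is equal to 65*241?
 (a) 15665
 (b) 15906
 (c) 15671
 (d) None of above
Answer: a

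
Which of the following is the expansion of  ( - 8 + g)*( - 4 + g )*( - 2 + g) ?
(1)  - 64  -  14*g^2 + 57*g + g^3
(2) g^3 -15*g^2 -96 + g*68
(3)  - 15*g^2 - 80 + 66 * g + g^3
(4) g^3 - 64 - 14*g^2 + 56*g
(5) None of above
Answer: 4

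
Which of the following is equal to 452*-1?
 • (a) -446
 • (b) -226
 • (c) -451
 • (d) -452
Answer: d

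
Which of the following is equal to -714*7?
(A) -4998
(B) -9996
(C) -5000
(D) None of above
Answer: A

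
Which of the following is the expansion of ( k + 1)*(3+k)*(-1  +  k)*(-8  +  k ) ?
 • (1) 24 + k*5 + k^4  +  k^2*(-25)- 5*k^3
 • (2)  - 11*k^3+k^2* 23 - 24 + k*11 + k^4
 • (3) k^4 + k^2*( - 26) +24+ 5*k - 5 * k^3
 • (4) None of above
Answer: 1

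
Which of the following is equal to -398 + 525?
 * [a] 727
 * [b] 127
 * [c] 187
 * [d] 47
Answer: b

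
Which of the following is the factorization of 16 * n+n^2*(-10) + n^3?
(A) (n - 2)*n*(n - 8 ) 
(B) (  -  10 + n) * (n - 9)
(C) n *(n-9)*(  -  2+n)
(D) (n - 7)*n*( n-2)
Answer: A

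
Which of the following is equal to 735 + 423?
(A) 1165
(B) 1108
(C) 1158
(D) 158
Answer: C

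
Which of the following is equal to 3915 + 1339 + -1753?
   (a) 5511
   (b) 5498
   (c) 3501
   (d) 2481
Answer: c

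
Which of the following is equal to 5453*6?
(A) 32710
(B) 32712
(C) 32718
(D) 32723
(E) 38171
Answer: C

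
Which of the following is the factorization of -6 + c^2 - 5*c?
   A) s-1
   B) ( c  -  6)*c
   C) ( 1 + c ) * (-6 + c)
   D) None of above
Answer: C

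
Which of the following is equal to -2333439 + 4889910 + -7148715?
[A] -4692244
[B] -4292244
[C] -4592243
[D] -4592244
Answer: D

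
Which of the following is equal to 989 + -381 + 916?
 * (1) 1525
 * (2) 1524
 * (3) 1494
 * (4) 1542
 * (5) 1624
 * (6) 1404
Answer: 2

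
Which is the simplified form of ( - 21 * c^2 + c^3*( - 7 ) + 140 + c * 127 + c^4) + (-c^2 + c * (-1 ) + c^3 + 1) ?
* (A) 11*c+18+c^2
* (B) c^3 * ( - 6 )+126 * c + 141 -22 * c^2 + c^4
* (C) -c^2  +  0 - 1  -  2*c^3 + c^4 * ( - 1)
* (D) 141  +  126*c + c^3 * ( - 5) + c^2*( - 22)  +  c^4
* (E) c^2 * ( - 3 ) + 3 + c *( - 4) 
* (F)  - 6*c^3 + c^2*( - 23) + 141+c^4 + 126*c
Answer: B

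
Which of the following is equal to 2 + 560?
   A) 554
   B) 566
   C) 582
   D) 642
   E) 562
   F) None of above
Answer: E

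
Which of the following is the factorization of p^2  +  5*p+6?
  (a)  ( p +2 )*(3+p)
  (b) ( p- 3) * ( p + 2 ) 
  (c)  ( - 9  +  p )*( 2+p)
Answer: a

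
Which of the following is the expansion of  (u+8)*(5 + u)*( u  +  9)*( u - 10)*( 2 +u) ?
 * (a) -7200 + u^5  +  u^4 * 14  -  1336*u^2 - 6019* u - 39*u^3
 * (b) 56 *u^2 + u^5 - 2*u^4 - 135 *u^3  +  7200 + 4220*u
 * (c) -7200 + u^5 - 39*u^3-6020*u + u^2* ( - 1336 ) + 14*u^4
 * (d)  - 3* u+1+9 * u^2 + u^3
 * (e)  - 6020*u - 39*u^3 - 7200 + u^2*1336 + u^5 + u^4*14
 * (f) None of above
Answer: c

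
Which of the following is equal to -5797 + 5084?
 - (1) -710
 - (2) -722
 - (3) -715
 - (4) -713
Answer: 4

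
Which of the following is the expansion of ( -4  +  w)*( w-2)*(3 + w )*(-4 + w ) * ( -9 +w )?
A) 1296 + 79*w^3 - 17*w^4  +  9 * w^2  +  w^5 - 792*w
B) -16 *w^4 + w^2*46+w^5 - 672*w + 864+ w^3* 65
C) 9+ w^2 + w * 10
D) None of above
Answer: B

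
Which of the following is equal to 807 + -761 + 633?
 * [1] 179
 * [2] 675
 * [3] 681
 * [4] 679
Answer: 4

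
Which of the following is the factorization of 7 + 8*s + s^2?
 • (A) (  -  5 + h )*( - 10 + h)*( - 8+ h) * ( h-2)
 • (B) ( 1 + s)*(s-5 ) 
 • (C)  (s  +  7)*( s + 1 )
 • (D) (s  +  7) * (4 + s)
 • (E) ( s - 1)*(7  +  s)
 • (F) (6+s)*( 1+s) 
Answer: C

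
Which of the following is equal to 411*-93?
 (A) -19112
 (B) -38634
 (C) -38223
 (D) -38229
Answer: C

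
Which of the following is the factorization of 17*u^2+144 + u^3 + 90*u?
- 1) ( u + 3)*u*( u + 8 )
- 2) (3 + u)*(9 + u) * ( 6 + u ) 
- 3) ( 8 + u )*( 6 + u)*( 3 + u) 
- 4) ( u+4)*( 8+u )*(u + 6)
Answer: 3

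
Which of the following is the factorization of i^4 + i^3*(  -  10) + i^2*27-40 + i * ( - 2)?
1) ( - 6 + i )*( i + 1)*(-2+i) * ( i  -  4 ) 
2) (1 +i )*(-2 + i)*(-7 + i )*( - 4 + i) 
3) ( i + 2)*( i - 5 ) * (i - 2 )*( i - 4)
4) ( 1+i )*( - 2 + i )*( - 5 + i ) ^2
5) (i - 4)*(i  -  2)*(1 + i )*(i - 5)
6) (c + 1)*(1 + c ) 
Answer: 5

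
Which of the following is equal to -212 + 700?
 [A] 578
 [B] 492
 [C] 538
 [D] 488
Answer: D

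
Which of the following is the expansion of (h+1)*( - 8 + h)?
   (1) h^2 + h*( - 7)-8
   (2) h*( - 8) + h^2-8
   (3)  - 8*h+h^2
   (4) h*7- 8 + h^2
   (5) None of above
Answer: 1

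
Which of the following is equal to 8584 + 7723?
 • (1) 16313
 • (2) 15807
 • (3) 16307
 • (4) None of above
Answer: 3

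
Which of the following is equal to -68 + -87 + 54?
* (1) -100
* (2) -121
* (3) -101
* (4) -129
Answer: 3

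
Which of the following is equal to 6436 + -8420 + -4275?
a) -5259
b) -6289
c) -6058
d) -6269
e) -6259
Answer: e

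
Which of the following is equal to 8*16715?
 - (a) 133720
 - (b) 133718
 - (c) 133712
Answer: a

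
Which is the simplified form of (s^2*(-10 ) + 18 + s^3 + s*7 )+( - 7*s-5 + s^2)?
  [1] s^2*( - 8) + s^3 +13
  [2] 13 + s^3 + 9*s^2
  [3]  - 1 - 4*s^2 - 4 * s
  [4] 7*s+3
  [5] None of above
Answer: 5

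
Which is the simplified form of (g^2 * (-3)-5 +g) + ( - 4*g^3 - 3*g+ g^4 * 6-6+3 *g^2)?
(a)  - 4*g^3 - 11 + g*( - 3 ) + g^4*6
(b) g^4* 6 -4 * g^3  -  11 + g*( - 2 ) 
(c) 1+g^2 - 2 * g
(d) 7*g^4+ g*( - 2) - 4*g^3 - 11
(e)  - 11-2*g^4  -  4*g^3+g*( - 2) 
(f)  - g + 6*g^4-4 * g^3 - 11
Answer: b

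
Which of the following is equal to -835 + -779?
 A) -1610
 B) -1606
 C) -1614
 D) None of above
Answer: C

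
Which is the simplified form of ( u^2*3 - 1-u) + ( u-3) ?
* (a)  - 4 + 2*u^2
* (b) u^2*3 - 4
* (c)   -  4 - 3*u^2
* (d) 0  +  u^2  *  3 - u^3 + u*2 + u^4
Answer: b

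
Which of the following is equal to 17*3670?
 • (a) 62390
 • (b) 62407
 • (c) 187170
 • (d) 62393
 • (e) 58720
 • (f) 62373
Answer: a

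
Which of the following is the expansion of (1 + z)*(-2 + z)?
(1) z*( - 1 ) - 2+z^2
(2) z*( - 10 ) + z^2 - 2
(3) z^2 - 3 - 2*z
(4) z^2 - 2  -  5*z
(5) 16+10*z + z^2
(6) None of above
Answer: 1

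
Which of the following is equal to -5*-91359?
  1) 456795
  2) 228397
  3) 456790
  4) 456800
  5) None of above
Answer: 1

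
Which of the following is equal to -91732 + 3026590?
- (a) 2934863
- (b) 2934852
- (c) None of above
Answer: c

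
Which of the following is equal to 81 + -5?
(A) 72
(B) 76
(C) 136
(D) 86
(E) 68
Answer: B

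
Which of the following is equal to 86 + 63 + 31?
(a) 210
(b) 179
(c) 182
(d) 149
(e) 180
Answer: e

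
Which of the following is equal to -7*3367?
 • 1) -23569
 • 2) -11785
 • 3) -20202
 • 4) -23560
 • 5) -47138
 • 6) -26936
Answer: 1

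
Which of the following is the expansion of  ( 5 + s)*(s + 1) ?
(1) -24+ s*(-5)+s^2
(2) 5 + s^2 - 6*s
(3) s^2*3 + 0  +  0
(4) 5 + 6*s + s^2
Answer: 4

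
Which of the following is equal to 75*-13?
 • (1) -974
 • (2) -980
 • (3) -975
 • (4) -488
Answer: 3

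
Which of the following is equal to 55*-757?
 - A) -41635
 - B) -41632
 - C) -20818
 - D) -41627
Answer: A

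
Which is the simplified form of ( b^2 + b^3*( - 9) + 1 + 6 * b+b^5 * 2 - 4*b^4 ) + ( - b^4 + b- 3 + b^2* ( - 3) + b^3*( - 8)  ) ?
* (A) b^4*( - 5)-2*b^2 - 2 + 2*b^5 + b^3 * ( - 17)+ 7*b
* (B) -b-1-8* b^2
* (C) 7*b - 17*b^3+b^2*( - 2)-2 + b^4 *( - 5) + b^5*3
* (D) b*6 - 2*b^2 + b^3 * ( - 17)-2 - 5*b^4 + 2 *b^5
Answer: A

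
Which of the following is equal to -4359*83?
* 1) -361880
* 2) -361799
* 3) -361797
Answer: 3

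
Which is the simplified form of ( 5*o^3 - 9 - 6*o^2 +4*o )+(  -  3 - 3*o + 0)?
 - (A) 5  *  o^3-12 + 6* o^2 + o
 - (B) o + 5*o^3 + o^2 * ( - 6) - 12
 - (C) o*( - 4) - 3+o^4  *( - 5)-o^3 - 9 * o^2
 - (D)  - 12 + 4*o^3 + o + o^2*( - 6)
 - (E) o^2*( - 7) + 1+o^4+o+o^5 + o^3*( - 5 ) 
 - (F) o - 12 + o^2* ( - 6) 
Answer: B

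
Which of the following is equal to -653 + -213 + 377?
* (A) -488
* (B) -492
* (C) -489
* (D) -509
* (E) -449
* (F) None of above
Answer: C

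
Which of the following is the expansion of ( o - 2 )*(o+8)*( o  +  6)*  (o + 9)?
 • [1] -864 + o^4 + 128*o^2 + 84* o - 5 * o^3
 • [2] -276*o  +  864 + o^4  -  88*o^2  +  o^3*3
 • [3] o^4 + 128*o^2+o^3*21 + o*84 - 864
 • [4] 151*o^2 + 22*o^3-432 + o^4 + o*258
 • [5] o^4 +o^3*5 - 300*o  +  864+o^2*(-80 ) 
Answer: 3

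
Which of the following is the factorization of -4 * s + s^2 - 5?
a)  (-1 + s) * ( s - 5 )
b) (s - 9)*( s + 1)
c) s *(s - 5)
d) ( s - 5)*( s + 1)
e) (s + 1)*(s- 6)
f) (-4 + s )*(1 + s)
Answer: d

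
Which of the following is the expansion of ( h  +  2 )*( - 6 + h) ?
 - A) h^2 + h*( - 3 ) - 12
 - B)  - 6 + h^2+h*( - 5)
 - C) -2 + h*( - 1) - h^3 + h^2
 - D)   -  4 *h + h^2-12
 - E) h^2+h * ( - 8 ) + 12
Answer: D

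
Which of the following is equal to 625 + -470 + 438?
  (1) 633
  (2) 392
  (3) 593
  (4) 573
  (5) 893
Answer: 3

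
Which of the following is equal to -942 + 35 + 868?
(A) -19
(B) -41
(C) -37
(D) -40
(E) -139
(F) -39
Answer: F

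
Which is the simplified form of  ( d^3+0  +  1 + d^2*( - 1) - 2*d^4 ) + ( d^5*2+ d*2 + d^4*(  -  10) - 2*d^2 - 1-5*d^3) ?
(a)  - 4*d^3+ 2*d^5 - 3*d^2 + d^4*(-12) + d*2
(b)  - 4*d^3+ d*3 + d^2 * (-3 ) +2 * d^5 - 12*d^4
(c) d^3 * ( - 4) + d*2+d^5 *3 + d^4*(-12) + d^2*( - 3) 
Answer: a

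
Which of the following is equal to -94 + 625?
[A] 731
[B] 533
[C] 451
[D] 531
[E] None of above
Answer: D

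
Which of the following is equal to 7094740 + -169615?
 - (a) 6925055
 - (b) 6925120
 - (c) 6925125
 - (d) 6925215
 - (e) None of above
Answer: c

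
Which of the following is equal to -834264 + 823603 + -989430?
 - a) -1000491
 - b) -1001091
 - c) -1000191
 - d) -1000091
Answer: d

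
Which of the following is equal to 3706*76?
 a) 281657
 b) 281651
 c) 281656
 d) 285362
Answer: c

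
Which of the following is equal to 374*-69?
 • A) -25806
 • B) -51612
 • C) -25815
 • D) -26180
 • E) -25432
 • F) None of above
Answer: A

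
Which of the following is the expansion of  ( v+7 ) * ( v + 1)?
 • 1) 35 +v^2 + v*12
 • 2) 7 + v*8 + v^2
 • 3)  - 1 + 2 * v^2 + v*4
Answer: 2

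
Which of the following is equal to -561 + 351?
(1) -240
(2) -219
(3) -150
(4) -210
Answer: 4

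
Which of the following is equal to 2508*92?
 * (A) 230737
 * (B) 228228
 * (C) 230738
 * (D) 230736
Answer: D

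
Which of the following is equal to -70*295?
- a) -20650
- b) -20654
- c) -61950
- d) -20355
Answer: a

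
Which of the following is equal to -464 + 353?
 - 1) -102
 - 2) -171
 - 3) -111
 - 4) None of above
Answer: 3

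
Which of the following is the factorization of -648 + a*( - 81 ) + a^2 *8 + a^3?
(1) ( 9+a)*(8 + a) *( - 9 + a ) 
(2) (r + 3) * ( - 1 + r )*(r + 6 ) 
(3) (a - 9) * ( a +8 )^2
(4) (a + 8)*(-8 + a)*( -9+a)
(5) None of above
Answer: 1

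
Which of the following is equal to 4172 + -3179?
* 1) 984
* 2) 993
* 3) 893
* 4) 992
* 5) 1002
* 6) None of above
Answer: 2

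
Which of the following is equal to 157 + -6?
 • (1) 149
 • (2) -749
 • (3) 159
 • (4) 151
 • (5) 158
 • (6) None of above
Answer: 4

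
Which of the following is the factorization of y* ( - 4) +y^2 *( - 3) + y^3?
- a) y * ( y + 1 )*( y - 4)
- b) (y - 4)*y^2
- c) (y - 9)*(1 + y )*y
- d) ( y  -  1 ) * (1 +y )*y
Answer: a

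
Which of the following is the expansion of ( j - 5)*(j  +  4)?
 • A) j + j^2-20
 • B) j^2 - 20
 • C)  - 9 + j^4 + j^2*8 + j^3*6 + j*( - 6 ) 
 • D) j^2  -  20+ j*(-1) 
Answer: D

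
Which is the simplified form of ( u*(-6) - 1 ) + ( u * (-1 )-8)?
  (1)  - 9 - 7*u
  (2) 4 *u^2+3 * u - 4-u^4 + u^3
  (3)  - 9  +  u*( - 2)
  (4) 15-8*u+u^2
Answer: 1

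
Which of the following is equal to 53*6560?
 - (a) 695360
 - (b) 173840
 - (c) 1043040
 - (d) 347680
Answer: d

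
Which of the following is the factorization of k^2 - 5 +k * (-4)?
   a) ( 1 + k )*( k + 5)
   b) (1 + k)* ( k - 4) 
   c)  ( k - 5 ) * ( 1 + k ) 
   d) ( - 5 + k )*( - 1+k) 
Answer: c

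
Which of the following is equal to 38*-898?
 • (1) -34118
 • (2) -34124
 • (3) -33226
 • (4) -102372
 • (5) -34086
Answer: 2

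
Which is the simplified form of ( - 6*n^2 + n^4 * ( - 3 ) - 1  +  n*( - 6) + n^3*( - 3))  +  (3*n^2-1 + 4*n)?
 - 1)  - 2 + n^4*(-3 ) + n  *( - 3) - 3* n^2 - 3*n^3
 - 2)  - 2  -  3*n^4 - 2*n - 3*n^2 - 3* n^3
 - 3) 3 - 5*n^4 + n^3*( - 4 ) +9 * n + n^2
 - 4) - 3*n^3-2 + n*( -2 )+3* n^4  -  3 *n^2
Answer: 2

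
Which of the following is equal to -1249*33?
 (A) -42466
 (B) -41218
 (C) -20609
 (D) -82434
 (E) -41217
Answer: E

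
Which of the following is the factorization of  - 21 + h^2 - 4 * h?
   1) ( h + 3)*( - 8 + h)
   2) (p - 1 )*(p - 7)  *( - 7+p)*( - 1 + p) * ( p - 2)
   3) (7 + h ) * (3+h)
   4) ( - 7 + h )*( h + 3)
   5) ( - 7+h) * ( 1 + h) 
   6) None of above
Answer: 4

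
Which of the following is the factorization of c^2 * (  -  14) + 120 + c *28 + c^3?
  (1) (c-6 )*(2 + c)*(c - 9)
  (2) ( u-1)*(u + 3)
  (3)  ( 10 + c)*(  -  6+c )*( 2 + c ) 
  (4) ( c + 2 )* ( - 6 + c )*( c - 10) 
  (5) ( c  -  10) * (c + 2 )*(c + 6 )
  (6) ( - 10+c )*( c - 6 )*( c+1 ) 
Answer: 4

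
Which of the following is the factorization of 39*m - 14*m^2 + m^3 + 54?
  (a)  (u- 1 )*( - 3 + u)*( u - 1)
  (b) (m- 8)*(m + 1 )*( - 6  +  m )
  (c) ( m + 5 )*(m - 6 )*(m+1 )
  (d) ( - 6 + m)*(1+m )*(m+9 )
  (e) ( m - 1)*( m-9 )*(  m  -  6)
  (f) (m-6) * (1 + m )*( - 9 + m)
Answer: f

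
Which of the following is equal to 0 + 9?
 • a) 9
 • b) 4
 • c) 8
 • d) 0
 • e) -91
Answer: a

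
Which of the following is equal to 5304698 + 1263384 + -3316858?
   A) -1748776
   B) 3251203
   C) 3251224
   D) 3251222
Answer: C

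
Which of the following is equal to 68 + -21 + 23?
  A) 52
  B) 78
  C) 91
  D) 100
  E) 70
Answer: E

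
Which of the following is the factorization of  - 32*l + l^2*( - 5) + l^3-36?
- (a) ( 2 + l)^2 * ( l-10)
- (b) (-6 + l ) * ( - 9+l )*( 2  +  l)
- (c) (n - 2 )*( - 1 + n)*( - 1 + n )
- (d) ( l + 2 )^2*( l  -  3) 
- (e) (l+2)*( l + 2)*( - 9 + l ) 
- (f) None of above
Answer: e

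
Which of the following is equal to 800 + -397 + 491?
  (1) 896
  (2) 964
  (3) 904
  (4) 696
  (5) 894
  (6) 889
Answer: 5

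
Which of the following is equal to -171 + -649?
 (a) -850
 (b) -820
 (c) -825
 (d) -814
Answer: b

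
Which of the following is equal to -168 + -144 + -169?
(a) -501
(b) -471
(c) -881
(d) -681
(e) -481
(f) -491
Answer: e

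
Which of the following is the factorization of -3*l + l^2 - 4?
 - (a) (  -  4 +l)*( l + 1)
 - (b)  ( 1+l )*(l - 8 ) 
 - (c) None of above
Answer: a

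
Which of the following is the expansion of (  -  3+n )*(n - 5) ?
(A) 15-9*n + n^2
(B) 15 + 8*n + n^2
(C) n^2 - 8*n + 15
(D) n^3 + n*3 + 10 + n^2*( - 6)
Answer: C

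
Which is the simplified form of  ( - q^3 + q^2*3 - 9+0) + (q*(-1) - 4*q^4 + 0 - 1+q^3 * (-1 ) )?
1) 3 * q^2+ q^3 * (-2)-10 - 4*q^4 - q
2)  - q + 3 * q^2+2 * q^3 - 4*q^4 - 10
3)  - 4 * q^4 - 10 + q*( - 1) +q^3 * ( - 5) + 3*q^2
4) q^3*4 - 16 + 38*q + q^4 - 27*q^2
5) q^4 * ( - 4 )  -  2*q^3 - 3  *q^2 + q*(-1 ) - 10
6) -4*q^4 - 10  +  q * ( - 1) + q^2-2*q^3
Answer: 1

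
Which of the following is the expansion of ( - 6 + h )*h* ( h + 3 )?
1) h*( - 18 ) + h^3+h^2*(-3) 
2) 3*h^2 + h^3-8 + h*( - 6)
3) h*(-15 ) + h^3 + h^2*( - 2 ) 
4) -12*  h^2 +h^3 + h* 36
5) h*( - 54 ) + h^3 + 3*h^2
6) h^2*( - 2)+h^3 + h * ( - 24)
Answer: 1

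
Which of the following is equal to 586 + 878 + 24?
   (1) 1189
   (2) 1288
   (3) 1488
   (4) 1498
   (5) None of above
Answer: 3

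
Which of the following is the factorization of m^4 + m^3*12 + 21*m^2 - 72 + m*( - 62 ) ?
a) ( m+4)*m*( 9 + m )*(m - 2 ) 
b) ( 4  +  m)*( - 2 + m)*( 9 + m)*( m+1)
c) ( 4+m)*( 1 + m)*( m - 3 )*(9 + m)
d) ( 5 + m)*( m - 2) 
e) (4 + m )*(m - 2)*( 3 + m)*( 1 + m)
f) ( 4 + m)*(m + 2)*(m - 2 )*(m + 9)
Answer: b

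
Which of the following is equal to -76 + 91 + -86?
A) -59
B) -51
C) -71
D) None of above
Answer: C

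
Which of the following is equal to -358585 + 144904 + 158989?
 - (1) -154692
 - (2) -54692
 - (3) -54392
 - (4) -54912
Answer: 2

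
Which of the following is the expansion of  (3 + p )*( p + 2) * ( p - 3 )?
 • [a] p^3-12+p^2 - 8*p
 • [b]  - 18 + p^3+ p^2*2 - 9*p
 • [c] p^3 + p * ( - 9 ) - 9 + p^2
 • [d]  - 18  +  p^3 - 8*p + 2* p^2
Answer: b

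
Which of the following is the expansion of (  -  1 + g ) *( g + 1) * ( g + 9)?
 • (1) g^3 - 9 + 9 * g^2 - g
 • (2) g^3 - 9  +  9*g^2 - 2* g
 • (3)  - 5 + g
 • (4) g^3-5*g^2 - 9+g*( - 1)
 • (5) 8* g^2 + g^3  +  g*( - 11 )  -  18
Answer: 1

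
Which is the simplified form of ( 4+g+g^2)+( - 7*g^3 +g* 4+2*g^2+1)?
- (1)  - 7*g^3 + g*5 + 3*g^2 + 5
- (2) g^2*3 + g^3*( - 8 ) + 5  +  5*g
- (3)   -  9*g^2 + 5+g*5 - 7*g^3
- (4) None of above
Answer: 1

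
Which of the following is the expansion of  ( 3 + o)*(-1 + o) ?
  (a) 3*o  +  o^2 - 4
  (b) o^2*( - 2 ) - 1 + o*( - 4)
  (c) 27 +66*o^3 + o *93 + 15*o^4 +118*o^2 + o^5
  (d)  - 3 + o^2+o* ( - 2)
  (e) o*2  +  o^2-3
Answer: e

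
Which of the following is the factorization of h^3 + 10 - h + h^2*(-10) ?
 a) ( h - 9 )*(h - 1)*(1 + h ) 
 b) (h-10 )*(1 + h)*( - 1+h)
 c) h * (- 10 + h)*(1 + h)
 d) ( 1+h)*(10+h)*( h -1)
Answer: b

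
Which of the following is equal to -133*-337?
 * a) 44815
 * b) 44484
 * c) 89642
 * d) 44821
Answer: d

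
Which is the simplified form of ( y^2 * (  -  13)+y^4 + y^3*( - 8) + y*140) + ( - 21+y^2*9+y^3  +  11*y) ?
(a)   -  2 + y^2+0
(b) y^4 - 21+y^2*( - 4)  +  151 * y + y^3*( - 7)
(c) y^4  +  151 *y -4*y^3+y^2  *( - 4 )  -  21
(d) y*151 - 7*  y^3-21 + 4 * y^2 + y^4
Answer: b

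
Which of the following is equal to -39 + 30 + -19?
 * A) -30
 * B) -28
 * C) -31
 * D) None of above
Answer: B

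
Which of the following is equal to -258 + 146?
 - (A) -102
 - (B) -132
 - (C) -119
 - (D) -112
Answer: D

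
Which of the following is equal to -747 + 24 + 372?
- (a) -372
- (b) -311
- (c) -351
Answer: c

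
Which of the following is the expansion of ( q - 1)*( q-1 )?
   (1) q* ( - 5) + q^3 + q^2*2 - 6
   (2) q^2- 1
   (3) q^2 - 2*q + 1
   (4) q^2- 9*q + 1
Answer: 3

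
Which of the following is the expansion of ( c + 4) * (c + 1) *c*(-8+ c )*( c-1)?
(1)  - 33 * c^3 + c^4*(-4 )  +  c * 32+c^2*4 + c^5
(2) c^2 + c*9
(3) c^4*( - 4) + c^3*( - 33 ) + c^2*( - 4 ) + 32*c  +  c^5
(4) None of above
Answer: 1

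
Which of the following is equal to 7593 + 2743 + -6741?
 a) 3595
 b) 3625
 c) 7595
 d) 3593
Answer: a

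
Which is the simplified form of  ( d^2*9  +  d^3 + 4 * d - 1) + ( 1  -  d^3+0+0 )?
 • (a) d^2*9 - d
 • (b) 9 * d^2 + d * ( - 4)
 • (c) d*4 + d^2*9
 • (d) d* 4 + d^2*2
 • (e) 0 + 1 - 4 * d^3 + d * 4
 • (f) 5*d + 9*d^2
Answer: c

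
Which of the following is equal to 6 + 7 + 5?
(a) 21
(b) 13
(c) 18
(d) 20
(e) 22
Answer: c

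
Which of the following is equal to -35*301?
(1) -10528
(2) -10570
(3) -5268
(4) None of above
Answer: 4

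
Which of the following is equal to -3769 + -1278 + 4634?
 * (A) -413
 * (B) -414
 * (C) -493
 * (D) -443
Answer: A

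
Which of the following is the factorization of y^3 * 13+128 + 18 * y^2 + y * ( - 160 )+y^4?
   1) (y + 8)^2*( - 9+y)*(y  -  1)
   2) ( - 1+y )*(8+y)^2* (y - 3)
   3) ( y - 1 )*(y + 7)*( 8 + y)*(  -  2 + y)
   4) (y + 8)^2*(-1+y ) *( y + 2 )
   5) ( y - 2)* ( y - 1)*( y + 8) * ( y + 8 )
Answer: 5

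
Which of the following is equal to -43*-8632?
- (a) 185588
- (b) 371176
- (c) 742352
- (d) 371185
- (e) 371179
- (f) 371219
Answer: b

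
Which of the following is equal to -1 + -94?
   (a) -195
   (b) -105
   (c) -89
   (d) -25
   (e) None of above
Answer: e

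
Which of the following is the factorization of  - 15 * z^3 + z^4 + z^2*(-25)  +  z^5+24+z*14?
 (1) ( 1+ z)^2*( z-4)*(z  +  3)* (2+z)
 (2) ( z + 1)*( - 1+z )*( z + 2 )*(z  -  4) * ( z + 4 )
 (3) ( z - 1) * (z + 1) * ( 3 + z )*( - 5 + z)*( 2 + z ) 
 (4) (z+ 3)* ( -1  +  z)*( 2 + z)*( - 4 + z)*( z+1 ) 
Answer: 4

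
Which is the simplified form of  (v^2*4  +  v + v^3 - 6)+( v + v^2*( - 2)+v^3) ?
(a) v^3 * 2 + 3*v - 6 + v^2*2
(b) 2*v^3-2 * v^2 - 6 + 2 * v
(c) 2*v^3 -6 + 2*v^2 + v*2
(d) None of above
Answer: c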